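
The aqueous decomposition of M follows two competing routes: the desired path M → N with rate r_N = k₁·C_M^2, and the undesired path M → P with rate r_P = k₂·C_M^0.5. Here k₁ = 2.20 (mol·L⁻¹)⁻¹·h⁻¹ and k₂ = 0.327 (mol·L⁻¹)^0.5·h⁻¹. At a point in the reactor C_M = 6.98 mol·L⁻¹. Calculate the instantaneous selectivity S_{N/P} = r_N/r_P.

124

S_{N/P} = r_N/r_P = (k₁·C_M^2)/(k₂·C_M^0.5) = (k₁/k₂)·C_M^1.5.
= (2.20×6.980^2) / (0.327×6.980^0.5) = 107.2/0.8639 = 124.
Since the desired path is higher order in M, keeping C_M high (PFR or concentrated feed) favours N.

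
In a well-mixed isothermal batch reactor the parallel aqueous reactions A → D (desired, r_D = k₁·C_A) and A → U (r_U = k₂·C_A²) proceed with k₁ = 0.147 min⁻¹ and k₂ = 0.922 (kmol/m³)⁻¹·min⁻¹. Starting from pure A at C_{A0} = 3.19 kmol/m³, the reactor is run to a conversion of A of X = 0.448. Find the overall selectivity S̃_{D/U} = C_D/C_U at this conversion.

C_A = C_{A0}(1−X) = 1.761 kmol/m³.
Along a PFR/batch, dC_D/dC_A = −r_D/(r_D+r_U) = −k₁/(k₁+k₂·C_A).
Integrating from C_{A0} to C_A: C_D = (0.147/0.922)·ln[(0.147+0.922·3.19)/(0.147+0.922·1.76)] = 0.1594·ln(3.088/1.771) = 0.08869 kmol/m³.
C_U = (C_{A0}−C_A)−C_D = 1.340 kmol/m³; S̃_{D/U} = 0.08869/1.340 = 0.0662.

0.0662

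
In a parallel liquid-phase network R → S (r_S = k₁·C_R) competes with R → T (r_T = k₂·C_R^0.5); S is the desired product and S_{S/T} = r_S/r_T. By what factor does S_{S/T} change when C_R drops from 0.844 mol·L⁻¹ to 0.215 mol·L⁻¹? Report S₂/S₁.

S_{S/T} = (k₁/k₂)·C_R^0.5, so S₂/S₁ = (C_{R,2}/C_{R,1})^0.5.
= (0.215/0.844)^0.5 = (0.2547)^0.5 = 0.505.

0.505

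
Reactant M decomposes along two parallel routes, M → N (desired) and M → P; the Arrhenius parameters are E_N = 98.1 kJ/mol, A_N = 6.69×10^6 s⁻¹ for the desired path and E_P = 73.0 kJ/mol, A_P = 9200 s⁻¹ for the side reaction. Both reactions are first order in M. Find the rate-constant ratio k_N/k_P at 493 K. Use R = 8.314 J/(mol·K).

1.59

Since both paths have the same order in M, the concentration cancels and S_{N/P} = k_N/k_P = (A_N/A_P)·exp[(E_P−E_N)/(RT)].
(E_P−E_N)/(RT) = (73.0−98.1)×10³/(8.314×493) = -25100/4099 = -6.124.
k_N/k_P = (6.69×10^6/9200)·exp(-6.124) = 727.2 × 0.002190 = 1.59.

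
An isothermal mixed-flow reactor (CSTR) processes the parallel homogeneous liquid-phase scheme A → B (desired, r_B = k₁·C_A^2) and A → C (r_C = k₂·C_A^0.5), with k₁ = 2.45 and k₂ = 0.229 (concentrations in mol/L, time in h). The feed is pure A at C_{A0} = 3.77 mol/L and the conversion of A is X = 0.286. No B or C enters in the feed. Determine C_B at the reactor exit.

Exit C_A = C_{A0}(1−X) = 3.77×0.714 = 2.692 mol/L.
A CSTR operates uniformly at the exit composition, giving r_B = 17.75 and r_C = 0.3757 (each k·C_A^n at C_A = 2.692).
Fraction of consumed A going to B: r_B/(r_B+r_C) = 0.9793.
C_B = 0.9793·C_{A0}·X = 0.9793×3.77×0.286 = 1.06 mol/L.

1.06 mol/L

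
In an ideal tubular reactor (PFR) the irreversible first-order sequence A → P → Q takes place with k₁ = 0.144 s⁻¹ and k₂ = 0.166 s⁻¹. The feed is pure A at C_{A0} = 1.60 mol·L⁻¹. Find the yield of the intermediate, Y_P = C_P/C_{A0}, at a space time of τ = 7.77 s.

The intermediate concentration in a first-order A→B→C sequence is C_P = k₁C_{A0}(e^(−k₁τ) − e^(−k₂τ))/(k₂−k₁).
e^(−k₁τ) = e^(−0.144×7.77) = e^(−1.119) = 0.3266; e^(−k₂τ) = e^(−1.290) = 0.2753.
C_P = 0.144×1.60/(0.166−0.144) × (0.3266−0.2753) = 10.47×0.05133 = 0.5375 mol·L⁻¹.
Y_P = C_P/C_{A0} = 0.5375/1.60 = 0.336.

0.336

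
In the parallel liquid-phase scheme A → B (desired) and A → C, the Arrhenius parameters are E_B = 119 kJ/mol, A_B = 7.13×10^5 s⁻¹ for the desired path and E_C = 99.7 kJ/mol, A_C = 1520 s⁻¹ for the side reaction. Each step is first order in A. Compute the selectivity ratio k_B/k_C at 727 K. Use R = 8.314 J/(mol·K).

Since both paths have the same order in A, the concentration cancels and S_{B/C} = k_B/k_C = (A_B/A_C)·exp[(E_C−E_B)/(RT)].
(E_C−E_B)/(RT) = (99.7−119)×10³/(8.314×727) = -19300/6044 = -3.193.
k_B/k_C = (7.13×10^5/1520)·exp(-3.193) = 469.1 × 0.04104 = 19.3.
Since E_B > E_C, raising the temperature improves selectivity toward B.

19.3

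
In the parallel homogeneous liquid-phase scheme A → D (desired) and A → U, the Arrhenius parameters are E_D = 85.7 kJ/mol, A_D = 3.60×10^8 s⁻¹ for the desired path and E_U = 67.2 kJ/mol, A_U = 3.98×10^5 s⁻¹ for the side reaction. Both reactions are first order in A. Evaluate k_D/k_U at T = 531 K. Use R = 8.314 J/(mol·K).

13.7

With equal orders, S_{D/U} = k_D/k_U = (A_D/A_U)·exp[(E_U−E_D)/(RT)].
(E_U−E_D)/(RT) = (67.2−85.7)×10³/(8.314×531) = -18500/4415 = -4.191.
k_D/k_U = (3.60×10^8/3.98×10^5)·exp(-4.191) = 904.5 × 0.01514 = 13.7.
Since E_D > E_U, raising the temperature improves selectivity toward D.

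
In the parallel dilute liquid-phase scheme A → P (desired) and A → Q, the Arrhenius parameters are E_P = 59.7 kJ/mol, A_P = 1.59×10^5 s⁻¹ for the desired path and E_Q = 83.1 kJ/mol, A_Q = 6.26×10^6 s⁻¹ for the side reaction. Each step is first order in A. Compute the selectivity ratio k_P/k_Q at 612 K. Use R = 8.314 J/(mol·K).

Since both paths have the same order in A, the concentration cancels and S_{P/Q} = k_P/k_Q = (A_P/A_Q)·exp[(E_Q−E_P)/(RT)].
(E_Q−E_P)/(RT) = (83.1−59.7)×10³/(8.314×612) = 23400/5088 = 4.599.
k_P/k_Q = (1.59×10^5/6.26×10^6)·exp(4.599) = 0.02540 × 99.38 = 2.52.
Since E_P < E_Q, lowering the temperature improves selectivity toward P.

2.52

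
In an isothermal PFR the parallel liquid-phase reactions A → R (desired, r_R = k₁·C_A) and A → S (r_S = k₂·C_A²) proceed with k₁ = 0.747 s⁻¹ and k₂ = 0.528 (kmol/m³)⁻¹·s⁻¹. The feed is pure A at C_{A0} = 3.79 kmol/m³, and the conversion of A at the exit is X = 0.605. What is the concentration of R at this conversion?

C_A = C_{A0}(1−X) = 1.497 kmol/m³.
Along a PFR/batch, dC_R/dC_A = −r_R/(r_R+r_S) = −k₁/(k₁+k₂·C_A).
Integrating from C_{A0} to C_A: C_R = (0.747/0.528)·ln[(0.747+0.528·3.79)/(0.747+0.528·1.50)] = 1.415·ln(2.748/1.537) = 0.8217 kmol/m³.

0.822 kmol/m³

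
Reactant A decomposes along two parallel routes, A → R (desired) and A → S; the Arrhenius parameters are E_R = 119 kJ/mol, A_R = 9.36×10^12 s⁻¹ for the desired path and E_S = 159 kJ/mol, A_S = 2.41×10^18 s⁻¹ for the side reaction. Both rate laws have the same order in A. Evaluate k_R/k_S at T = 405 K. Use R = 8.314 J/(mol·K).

0.560

With equal orders, S_{R/S} = k_R/k_S = (A_R/A_S)·exp[(E_S−E_R)/(RT)].
(E_S−E_R)/(RT) = (159−119)×10³/(8.314×405) = 40000/3367 = 11.88.
k_R/k_S = (9.36×10^12/2.41×10^18)·exp(11.88) = 3.884×10^-6 × 1.443×10^5 = 0.560.
Since E_R < E_S, lowering the temperature improves selectivity toward R.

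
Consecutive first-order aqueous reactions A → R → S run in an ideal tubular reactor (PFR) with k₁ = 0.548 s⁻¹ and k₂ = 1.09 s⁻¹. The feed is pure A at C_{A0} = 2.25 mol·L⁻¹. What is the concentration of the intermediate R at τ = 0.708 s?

0.492 mol·L⁻¹

For first-order series with pure A initially, C_R(τ) = k₁C_{A0}/(k₂−k₁)·(e^(−k₁τ) − e^(−k₂τ)).
e^(−k₁τ) = e^(−0.548×0.708) = e^(−0.3880) = 0.6784; e^(−k₂τ) = e^(−0.7717) = 0.4622.
C_R = 0.548×2.25/(1.09−0.548) × (0.6784−0.4622) = 2.275×0.2162 = 0.4918 mol·L⁻¹.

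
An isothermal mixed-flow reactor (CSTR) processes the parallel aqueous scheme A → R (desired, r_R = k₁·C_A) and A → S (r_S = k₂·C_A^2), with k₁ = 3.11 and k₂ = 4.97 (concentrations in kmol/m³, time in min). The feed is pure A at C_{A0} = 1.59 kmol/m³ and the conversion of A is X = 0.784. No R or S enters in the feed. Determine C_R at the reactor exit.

Exit C_A = C_{A0}(1−X) = 1.59×0.216 = 0.3434 kmol/m³.
In a CSTR the entire volume is at exit conditions, so r_R = 3.11×0.3434 = 1.068 and r_S = 4.97×0.3434^2 = 0.5862.
Fraction of consumed A going to R: r_R/(r_R+r_S) = 0.6456.
C_R = 0.6456·C_{A0}·X = 0.6456×1.59×0.784 = 0.805 kmol/m³.

0.805 kmol/m³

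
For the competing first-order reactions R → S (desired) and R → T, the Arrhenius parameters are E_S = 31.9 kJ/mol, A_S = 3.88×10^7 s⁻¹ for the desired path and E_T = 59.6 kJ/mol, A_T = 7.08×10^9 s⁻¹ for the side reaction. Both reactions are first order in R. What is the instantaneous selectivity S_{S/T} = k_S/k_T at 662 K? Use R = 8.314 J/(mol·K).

0.840

Since both paths have the same order in R, the concentration cancels and S_{S/T} = k_S/k_T = (A_S/A_T)·exp[(E_T−E_S)/(RT)].
(E_T−E_S)/(RT) = (59.6−31.9)×10³/(8.314×662) = 27700/5504 = 5.033.
k_S/k_T = (3.88×10^7/7.08×10^9)·exp(5.033) = 0.005480 × 153.4 = 0.840.
Since E_S < E_T, lowering the temperature improves selectivity toward S.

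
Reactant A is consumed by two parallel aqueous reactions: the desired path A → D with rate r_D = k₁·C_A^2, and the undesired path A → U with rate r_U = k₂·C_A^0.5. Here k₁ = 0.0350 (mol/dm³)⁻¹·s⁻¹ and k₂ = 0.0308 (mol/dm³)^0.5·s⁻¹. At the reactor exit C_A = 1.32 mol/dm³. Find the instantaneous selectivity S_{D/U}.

S_{D/U} = r_D/r_U = (k₁·C_A^2)/(k₂·C_A^0.5) = (k₁/k₂)·C_A^1.5.
= (0.0350×1.320^2) / (0.0308×1.320^0.5) = 0.06098/0.03539 = 1.72.
Since the desired path is higher order in A, keeping C_A high (PFR or concentrated feed) favours D.

1.72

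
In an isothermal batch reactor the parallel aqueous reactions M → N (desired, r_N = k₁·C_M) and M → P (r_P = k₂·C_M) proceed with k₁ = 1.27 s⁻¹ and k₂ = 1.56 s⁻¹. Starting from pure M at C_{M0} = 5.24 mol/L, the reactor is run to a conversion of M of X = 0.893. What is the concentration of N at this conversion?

C_M = C_{M0}(1−X) = 0.5607 mol/L.
Both paths are first order in M, so the instantaneous fraction to N is constant: dC_N/d(−C_M) = k₁/(k₁+k₂) = 0.4488.
C_N = 0.4488·(C_{M0}−C_M) = 0.4488×4.679 = 2.10 mol/L.

2.10 mol/L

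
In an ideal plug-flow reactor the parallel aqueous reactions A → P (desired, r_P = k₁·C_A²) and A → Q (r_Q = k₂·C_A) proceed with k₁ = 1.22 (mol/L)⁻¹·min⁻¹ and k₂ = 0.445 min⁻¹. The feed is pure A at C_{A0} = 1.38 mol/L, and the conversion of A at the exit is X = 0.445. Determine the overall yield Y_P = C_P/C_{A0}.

C_A = C_{A0}(1−X) = 0.7659 mol/L.
Along a PFR/batch, dC_Q/dC_A = −r_Q/(r_P+r_Q) = −k₂/(k₂+k₁·C_A).
Integrating from C_{A0} to C_A: C_Q = (0.445/1.22)·ln[(0.445+1.22·1.38)/(0.445+1.22·0.766)] = 0.3648·ln(2.129/1.379) = 0.1582 mol/L.
Then C_P = (C_{A0}−C_A) − C_Q = 0.6141 − 0.1582 = 0.4559 mol/L.
Y_P = C_P/C_{A0} = 0.4559/1.38 = 0.330.

0.330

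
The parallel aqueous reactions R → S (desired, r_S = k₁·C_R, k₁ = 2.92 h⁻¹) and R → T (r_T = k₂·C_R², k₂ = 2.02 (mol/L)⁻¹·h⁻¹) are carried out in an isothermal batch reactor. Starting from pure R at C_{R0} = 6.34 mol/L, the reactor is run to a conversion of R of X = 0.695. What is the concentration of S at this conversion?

1.21 mol/L

C_R = C_{R0}(1−X) = 1.934 mol/L.
Along a PFR/batch, dC_S/dC_R = −r_S/(r_S+r_T) = −k₁/(k₁+k₂·C_R).
Integrating from C_{R0} to C_R: C_S = (2.92/2.02)·ln[(2.92+2.02·6.34)/(2.92+2.02·1.93)] = 1.446·ln(15.73/6.826) = 1.206 mol/L.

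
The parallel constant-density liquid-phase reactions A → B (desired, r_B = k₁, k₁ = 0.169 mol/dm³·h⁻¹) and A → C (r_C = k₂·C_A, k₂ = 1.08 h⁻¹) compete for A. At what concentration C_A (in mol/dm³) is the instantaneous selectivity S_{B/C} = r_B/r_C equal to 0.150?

S_{B/C} = (k₁/k₂)·C_A⁻¹ ⇒ C_A = (S·k₂/k₁)^(-1).
= (0.150×1.08/0.169)^(-1) = (0.9586)^(-1) = 1.04 mol/dm³.

1.04 mol/dm³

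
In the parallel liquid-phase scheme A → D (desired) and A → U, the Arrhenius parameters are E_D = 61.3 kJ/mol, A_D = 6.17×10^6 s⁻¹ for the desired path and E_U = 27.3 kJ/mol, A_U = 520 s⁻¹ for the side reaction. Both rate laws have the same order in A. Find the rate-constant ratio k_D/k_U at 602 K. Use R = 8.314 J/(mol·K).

13.3

Since both paths have the same order in A, the concentration cancels and S_{D/U} = k_D/k_U = (A_D/A_U)·exp[(E_U−E_D)/(RT)].
(E_U−E_D)/(RT) = (27.3−61.3)×10³/(8.314×602) = -34000/5005 = -6.793.
k_D/k_U = (6.17×10^6/520)·exp(-6.793) = 11865 × 0.001121 = 13.3.
Since E_D > E_U, raising the temperature improves selectivity toward D.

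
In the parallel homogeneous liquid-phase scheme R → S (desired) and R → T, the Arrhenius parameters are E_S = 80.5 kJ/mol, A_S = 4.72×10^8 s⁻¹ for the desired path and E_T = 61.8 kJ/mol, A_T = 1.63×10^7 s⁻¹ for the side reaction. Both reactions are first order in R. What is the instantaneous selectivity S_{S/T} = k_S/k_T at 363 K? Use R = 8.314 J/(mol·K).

0.0590

Since both paths have the same order in R, the concentration cancels and S_{S/T} = k_S/k_T = (A_S/A_T)·exp[(E_T−E_S)/(RT)].
(E_T−E_S)/(RT) = (61.8−80.5)×10³/(8.314×363) = -18700/3018 = -6.196.
k_S/k_T = (4.72×10^8/1.63×10^7)·exp(-6.196) = 28.96 × 0.002037 = 0.0590.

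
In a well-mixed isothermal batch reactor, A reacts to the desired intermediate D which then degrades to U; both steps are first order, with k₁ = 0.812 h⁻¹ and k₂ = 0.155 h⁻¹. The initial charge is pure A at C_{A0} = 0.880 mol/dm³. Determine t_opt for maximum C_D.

2.52 h

For first-order series the maximum of C_D occurs at t_opt = ln(k₂/k₁)/(k₂−k₁).
= ln(0.155/0.812)/(0.155−0.812) = ln(0.1909)/-0.6570 = -1.656/-0.6570 = 2.52 h.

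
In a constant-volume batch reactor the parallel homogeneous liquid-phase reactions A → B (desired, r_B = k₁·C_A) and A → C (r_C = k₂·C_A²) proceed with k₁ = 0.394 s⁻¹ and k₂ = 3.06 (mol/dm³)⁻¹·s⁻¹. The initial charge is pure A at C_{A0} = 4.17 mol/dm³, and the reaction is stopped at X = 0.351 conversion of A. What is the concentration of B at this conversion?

0.0536 mol/dm³

C_A = C_{A0}(1−X) = 2.706 mol/dm³.
Along a PFR/batch, dC_B/dC_A = −r_B/(r_B+r_C) = −k₁/(k₁+k₂·C_A).
Integrating from C_{A0} to C_A: C_B = (0.394/3.06)·ln[(0.394+3.06·4.17)/(0.394+3.06·2.71)] = 0.1288·ln(13.15/8.675) = 0.05360 mol/dm³.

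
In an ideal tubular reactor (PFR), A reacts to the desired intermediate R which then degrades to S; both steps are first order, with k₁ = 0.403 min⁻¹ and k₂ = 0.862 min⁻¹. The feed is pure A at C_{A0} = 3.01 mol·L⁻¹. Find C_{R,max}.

0.722 mol·L⁻¹

For a first-order series the maximum intermediate yield is C_{R,max}/C_{A0} = (k₁/k₂)^[k₂/(k₂−k₁)].
= (0.403/0.862)^(0.862/(0.862−0.403)) = (0.4675)^(1.878) = 0.2398.
C_{R,max} = 0.2398×3.01 = 0.722 mol·L⁻¹.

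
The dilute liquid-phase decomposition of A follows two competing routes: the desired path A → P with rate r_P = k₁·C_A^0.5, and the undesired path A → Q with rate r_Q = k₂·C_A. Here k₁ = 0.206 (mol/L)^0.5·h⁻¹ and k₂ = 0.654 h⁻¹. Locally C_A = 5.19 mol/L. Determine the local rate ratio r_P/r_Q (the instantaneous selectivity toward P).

S_{P/Q} = r_P/r_Q = (k₁·C_A^0.5)/(k₂·C_A) = (k₁/k₂)·C_A^-0.5.
= (0.206×5.190^0.5) / (0.654×5.190) = 0.4693/3.394 = 0.138.
The undesired path is higher order in A, so low C_A (CSTR or dilute feed) favours P.

0.138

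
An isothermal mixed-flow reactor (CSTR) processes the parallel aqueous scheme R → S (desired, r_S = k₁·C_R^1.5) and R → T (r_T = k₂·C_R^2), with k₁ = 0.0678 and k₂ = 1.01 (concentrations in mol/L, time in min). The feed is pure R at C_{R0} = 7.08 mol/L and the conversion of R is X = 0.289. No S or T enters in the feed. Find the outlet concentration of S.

Exit C_R = C_{R0}(1−X) = 7.08×0.711 = 5.034 mol/L.
Rates in a CSTR are evaluated at the outlet concentration: r_S = 0.0678×5.034^1.5 = 0.7657, r_T = 1.01×5.034^2 = 25.59.
Fraction of consumed R going to S: r_S/(r_S+r_T) = 0.02905.
C_S = 0.02905·C_{R0}·X = 0.02905×7.08×0.289 = 0.0594 mol/L.

0.0594 mol/L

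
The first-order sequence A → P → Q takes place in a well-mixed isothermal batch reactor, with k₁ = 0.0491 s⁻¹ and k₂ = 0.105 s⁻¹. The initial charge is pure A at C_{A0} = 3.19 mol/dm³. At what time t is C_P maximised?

Setting dC_P/dt = 0 gives t_opt = ln(k₂/k₁)/(k₂−k₁).
= ln(0.105/0.0491)/(0.105−0.0491) = ln(2.138)/0.05590 = 0.7601/0.05590 = 13.6 s.

13.6 s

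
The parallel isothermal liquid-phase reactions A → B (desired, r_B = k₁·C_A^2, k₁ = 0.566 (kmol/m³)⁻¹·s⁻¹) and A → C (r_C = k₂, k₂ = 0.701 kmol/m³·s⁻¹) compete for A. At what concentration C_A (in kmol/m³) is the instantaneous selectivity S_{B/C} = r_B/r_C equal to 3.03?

S_{B/C} = (k₁/k₂)·C_A^2 ⇒ C_A = (S·k₂/k₁)^(0.5).
= (3.03×0.701/0.566)^(0.5) = (3.753)^(0.5) = 1.94 kmol/m³.

1.94 kmol/m³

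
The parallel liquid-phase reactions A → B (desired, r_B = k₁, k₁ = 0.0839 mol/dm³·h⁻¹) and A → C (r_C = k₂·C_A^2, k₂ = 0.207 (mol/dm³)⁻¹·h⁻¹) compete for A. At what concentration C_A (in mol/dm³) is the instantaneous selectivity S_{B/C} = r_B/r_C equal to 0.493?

0.907 mol/dm³

S_{B/C} = (k₁/k₂)·C_A^-2 ⇒ C_A = (S·k₂/k₁)^(-0.5).
= (0.493×0.207/0.0839)^(-0.5) = (1.216)^(-0.5) = 0.907 mol/dm³.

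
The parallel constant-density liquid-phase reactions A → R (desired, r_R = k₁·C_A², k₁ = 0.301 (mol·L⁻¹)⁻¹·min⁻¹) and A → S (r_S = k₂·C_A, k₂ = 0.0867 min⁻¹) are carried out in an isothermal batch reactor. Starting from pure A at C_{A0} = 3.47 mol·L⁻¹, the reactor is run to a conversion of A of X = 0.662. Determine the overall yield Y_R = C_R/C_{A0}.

0.584

C_A = C_{A0}(1−X) = 1.173 mol·L⁻¹.
Along a PFR/batch, dC_S/dC_A = −r_S/(r_R+r_S) = −k₂/(k₂+k₁·C_A).
Integrating from C_{A0} to C_A: C_S = (0.0867/0.301)·ln[(0.0867+0.301·3.47)/(0.0867+0.301·1.17)] = 0.2880·ln(1.131/0.4397) = 0.2722 mol·L⁻¹.
Then C_R = (C_{A0}−C_A) − C_S = 2.297 − 0.2722 = 2.025 mol·L⁻¹.
Y_R = C_R/C_{A0} = 2.025/3.47 = 0.584.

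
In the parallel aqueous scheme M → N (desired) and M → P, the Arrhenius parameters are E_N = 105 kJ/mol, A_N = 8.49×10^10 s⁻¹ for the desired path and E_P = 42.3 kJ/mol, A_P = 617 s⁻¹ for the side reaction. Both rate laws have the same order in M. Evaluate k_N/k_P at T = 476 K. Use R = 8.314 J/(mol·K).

18.1

k_N/k_P = (A_N/A_P)·exp[−(E_N−E_P)/(RT)] = (A_N/A_P)·exp[(E_P−E_N)/(RT)].
(E_P−E_N)/(RT) = (42.3−105)×10³/(8.314×476) = -62700/3957 = -15.84.
k_N/k_P = (8.49×10^10/617)·exp(-15.84) = 1.376×10^8 × 1.316×10^-7 = 18.1.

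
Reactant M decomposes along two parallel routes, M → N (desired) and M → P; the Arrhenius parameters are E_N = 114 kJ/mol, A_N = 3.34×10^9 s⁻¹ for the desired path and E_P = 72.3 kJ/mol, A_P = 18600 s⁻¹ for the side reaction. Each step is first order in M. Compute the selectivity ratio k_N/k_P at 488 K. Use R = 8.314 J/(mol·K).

6.17

k_N/k_P = (A_N/A_P)·exp[−(E_N−E_P)/(RT)] = (A_N/A_P)·exp[(E_P−E_N)/(RT)].
(E_P−E_N)/(RT) = (72.3−114)×10³/(8.314×488) = -41700/4057 = -10.28.
k_N/k_P = (3.34×10^9/18600)·exp(-10.28) = 1.796×10^5 × 3.438×10^-5 = 6.17.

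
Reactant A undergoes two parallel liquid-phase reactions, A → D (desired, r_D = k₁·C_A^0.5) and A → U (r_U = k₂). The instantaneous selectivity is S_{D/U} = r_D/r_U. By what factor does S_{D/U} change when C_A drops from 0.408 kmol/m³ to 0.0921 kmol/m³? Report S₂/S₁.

0.475

S_{D/U} = (k₁/k₂)·C_A^0.5, so S₂/S₁ = (C_{A,2}/C_{A,1})^0.5.
= (0.0921/0.408)^0.5 = (0.2257)^0.5 = 0.475.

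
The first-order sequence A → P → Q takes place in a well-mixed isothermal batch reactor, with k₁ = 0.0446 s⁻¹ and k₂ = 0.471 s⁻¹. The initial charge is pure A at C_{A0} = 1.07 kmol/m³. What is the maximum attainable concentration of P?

At the optimum, C_{P,max}/C_{A0} = (k₁/k₂)^[k₂/(k₂−k₁)].
= (0.0446/0.471)^(0.471/(0.471−0.0446)) = (0.09469)^(1.105) = 0.07400.
C_{P,max} = 0.07400×1.07 = 0.0792 kmol/m³.

0.0792 kmol/m³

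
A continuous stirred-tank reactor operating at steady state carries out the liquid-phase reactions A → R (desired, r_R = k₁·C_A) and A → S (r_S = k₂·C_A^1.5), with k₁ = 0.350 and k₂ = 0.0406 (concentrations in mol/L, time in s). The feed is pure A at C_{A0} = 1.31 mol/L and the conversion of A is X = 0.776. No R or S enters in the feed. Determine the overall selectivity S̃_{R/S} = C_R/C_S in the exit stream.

15.9

Exit C_A = C_{A0}(1−X) = 1.31×0.224 = 0.2934 mol/L.
A CSTR operates uniformly at the exit composition, giving r_R = 0.1027 and r_S = 0.006454 (each k·C_A^n at C_A = 0.2934).
Overall selectivity = C_R/C_S = r_Rτ/(r_Sτ) = r_R/r_S = 15.9.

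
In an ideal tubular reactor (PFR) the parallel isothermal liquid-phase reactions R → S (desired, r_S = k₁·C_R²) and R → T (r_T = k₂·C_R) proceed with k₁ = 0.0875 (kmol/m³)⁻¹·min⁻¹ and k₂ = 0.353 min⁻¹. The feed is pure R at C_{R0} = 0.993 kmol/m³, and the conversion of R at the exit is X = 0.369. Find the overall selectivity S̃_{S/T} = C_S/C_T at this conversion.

0.200

C_R = C_{R0}(1−X) = 0.6266 kmol/m³.
Along a PFR/batch, dC_T/dC_R = −r_T/(r_S+r_T) = −k₂/(k₂+k₁·C_R).
Integrating from C_{R0} to C_R: C_T = (0.353/0.0875)·ln[(0.353+0.0875·0.993)/(0.353+0.0875·0.627)] = 4.034·ln(0.4399/0.4078) = 0.3053 kmol/m³.
Then C_S = (C_{R0}−C_R) − C_T = 0.3664 − 0.3053 = 0.06111 kmol/m³.
S̃_{S/T} = C_S/C_T = 0.06111/0.3053 = 0.200.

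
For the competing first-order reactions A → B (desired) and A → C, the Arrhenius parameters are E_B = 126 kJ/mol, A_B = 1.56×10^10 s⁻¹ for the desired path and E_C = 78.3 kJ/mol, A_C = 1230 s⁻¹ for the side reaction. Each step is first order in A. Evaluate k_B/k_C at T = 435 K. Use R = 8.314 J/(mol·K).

With equal orders, S_{B/C} = k_B/k_C = (A_B/A_C)·exp[(E_C−E_B)/(RT)].
(E_C−E_B)/(RT) = (78.3−126)×10³/(8.314×435) = -47700/3617 = -13.19.
k_B/k_C = (1.56×10^10/1230)·exp(-13.19) = 1.268×10^7 × 1.871×10^-6 = 23.7.

23.7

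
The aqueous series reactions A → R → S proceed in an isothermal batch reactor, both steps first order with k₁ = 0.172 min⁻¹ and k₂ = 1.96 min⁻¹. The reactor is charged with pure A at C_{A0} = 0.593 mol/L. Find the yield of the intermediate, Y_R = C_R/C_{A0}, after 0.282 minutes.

0.0363

Solving the coupled first-order balances gives C_R(t) = [k₁/(k₂−k₁)]·C_{A0}·(e^(−k₁t) − e^(−k₂t)).
e^(−k₁t) = e^(−0.172×0.282) = e^(−0.04850) = 0.9527; e^(−k₂t) = e^(−0.5527) = 0.5754.
C_R = 0.172×0.593/(1.96−0.172) × (0.9527−0.5754) = 0.05704×0.3773 = 0.02152 mol/L.
Y_R = C_R/C_{A0} = 0.02152/0.593 = 0.0363.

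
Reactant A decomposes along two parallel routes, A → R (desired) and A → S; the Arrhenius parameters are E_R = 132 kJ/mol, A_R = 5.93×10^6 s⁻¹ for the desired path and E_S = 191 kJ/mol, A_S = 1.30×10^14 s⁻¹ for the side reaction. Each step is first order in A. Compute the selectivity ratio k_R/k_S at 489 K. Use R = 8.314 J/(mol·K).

0.0916

Since both paths have the same order in A, the concentration cancels and S_{R/S} = k_R/k_S = (A_R/A_S)·exp[(E_S−E_R)/(RT)].
(E_S−E_R)/(RT) = (191−132)×10³/(8.314×489) = 59000/4066 = 14.51.
k_R/k_S = (5.93×10^6/1.30×10^14)·exp(14.51) = 4.562×10^-8 × 2.007×10^6 = 0.0916.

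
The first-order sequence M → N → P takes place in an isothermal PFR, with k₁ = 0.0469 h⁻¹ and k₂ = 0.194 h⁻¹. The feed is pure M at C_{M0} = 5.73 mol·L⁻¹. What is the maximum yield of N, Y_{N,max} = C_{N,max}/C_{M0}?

0.154

Evaluating C_N at τ_opt = ln(k₂/k₁)/(k₂−k₁) gives C_{N,max}/C_{M0} = (k₁/k₂)^[k₂/(k₂−k₁)].
= (0.0469/0.194)^(0.194/(0.194−0.0469)) = (0.2418)^(1.319) = 0.1537.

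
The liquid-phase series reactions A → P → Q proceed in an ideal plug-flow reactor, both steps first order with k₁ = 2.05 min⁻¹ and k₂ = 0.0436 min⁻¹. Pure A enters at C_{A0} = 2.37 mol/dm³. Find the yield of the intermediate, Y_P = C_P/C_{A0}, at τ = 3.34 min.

0.882

The intermediate concentration in a first-order A→B→C sequence is C_P = k₁C_{A0}(e^(−k₁τ) − e^(−k₂τ))/(k₂−k₁).
e^(−k₁τ) = e^(−2.05×3.34) = e^(−6.847) = 0.001063; e^(−k₂τ) = e^(−0.1456) = 0.8645.
C_P = 2.05×2.37/(0.0436−2.05) × (0.001063−0.8645) = (-2.422)×(-0.8634) = 2.091 mol/dm³.
Y_P = C_P/C_{A0} = 2.091/2.37 = 0.882.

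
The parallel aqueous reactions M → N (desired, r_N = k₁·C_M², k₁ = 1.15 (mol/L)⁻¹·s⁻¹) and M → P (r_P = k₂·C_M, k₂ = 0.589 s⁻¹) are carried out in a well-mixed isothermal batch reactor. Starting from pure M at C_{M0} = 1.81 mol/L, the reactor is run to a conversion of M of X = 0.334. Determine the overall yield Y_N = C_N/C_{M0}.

C_M = C_{M0}(1−X) = 1.205 mol/L.
Along a PFR/batch, dC_P/dC_M = −r_P/(r_N+r_P) = −k₂/(k₂+k₁·C_M).
Integrating from C_{M0} to C_M: C_P = (0.589/1.15)·ln[(0.589+1.15·1.81)/(0.589+1.15·1.21)] = 0.5122·ln(2.670/1.975) = 0.1544 mol/L.
Then C_N = (C_{M0}−C_M) − C_P = 0.6045 − 0.1544 = 0.4501 mol/L.
Y_N = C_N/C_{M0} = 0.4501/1.81 = 0.249.

0.249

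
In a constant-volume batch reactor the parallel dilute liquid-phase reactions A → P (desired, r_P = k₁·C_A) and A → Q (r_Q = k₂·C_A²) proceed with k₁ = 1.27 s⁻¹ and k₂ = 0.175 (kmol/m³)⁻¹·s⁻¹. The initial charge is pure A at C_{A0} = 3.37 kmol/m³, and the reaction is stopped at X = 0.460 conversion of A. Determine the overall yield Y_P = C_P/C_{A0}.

C_A = C_{A0}(1−X) = 1.820 kmol/m³.
Along a PFR/batch, dC_P/dC_A = −r_P/(r_P+r_Q) = −k₁/(k₁+k₂·C_A).
Integrating from C_{A0} to C_A: C_P = (1.27/0.175)·ln[(1.27+0.175·3.37)/(1.27+0.175·1.82)] = 7.257·ln(1.860/1.588) = 1.144 kmol/m³.
Y_P = C_P/C_{A0} = 1.144/3.37 = 0.340.

0.340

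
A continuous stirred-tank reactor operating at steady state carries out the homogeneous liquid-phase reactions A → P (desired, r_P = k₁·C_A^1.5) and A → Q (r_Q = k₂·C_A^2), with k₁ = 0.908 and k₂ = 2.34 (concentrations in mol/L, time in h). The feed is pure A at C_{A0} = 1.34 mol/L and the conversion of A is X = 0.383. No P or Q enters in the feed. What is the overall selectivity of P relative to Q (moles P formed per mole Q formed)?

Exit C_A = C_{A0}(1−X) = 1.34×0.617 = 0.8268 mol/L.
Rates in a CSTR are evaluated at the outlet concentration: r_P = 0.908×0.8268^1.5 = 0.6826, r_Q = 2.34×0.8268^2 = 1.600.
Overall selectivity = C_P/C_Q = r_Pτ/(r_Qτ) = r_P/r_Q = 0.427.

0.427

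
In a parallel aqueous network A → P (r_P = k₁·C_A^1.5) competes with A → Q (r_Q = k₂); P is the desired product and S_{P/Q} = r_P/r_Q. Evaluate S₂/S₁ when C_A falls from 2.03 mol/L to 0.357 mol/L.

S_{P/Q} = (k₁/k₂)·C_A^1.5, so S₂/S₁ = (C_{A,2}/C_{A,1})^1.5.
= (0.357/2.03)^1.5 = (0.1759)^1.5 = 0.0737.

0.0737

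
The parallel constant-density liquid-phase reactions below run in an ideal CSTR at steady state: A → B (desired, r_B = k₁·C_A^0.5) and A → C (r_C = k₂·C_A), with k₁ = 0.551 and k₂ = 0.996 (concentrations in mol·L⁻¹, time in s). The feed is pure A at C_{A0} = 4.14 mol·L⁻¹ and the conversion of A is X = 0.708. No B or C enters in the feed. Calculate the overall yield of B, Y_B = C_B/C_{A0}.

0.237

Exit C_A = C_{A0}(1−X) = 4.14×0.292 = 1.209 mol·L⁻¹.
A CSTR operates uniformly at the exit composition, giving r_B = 0.6058 and r_C = 1.204 (each k·C_A^n at C_A = 1.209).
Fraction of consumed A going to B: r_B/(r_B+r_C) = 0.3347.
C_B = 0.3347·C_{A0}·X = 0.3347×4.14×0.708 = 0.981 mol·L⁻¹; Y_B = C_B/C_{A0} = 0.237.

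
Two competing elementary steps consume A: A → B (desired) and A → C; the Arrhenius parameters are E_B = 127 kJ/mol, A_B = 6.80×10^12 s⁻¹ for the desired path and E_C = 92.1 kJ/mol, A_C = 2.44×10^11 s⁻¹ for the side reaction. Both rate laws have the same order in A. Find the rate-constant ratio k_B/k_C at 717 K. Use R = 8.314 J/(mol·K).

0.0799

With equal orders, S_{B/C} = k_B/k_C = (A_B/A_C)·exp[(E_C−E_B)/(RT)].
(E_C−E_B)/(RT) = (92.1−127)×10³/(8.314×717) = -34900/5961 = -5.855.
k_B/k_C = (6.80×10^12/2.44×10^11)·exp(-5.855) = 27.87 × 0.002867 = 0.0799.
Since E_B > E_C, raising the temperature improves selectivity toward B.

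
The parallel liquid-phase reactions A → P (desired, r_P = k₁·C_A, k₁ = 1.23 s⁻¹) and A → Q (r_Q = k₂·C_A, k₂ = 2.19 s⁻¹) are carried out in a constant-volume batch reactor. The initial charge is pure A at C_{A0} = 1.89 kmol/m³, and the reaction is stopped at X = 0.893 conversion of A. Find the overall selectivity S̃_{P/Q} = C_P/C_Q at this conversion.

C_A = C_{A0}(1−X) = 0.2022 kmol/m³.
Both paths are first order in A, so the instantaneous fraction to P is constant: dC_P/d(−C_A) = k₁/(k₁+k₂) = 0.3596.
C_P = 0.3596·(C_{A0}−C_A) = 0.3596×1.688 = 0.607 kmol/m³.
C_Q = (C_{A0}−C_A)−C_P = 1.081 kmol/m³; S̃_{P/Q} = 0.6070/1.081 = 0.562.

0.562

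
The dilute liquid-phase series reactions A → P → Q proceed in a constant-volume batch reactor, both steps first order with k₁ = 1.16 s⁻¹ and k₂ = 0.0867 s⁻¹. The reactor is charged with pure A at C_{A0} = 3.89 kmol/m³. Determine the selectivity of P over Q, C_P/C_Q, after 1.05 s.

Solving the coupled first-order balances gives C_P(t) = [k₁/(k₂−k₁)]·C_{A0}·(e^(−k₁t) − e^(−k₂t)).
e^(−k₁t) = e^(−1.16×1.05) = e^(−1.218) = 0.2958; e^(−k₂t) = e^(−0.09104) = 0.9130.
C_P = 1.16×3.89/(0.0867−1.16) × (0.2958−0.9130) = (-4.204)×(-0.6172) = 2.595 kmol/m³.
C_A = C_{A0}e^(−k₁t) = 1.151 kmol/m³, so C_Q = C_{A0}−C_A−C_P = 0.1446 kmol/m³; C_P/C_Q = 17.9.

17.9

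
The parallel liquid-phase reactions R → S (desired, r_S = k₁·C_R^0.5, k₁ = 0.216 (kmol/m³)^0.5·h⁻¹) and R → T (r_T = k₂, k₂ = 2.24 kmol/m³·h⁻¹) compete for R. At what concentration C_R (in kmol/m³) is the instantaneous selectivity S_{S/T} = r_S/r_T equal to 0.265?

S_{S/T} = (k₁/k₂)·C_R^0.5 ⇒ C_R = (S·k₂/k₁)^(2).
= (0.265×2.24/0.216)^(2) = (2.748)^(2) = 7.55 kmol/m³.

7.55 kmol/m³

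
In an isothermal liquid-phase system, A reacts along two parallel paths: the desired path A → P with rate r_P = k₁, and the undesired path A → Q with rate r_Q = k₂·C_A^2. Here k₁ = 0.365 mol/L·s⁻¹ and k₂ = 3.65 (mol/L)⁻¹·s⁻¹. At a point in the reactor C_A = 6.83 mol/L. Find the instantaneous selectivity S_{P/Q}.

0.00214

S_{P/Q} = r_P/r_Q = (k₁)/(k₂·C_A^2) = (k₁/k₂)·C_A^-2.
= (0.365) / (3.65×6.830^2) = 0.3650/170.3 = 0.00214.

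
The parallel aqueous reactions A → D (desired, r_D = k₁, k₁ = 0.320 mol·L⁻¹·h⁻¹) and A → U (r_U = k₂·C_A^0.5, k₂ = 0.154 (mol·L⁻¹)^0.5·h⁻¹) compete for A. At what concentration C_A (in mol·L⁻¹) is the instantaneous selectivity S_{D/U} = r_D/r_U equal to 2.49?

0.696 mol·L⁻¹

S_{D/U} = (k₁/k₂)·C_A^-0.5 ⇒ C_A = (S·k₂/k₁)^(-2).
= (2.49×0.154/0.320)^(-2) = (1.198)^(-2) = 0.696 mol·L⁻¹.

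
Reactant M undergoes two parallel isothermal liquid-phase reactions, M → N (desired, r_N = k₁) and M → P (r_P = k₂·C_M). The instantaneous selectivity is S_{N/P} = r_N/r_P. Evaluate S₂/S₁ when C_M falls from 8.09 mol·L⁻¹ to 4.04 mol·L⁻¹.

2.00

S_{N/P} = (k₁/k₂)·C_M⁻¹, so S₂/S₁ = (C_{M,2}/C_{M,1})⁻¹.
= 8.09/4.04 = 2.00.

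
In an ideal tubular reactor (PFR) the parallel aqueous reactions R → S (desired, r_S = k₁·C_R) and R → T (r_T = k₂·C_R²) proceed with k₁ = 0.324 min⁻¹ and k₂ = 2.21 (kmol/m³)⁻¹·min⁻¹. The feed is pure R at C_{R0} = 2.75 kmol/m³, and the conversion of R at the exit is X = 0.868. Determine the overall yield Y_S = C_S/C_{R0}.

0.0926

C_R = C_{R0}(1−X) = 0.3630 kmol/m³.
Along a PFR/batch, dC_S/dC_R = −r_S/(r_S+r_T) = −k₁/(k₁+k₂·C_R).
Integrating from C_{R0} to C_R: C_S = (0.324/2.21)·ln[(0.324+2.21·2.75)/(0.324+2.21·0.363)] = 0.1466·ln(6.401/1.126) = 0.2548 kmol/m³.
Y_S = C_S/C_{R0} = 0.2548/2.75 = 0.0926.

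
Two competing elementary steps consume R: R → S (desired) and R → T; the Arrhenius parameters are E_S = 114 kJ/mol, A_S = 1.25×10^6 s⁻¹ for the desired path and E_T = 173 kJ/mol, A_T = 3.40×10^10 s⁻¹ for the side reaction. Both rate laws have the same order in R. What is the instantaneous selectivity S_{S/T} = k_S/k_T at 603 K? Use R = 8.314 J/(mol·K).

4.75

k_S/k_T = (A_S/A_T)·exp[−(E_S−E_T)/(RT)] = (A_S/A_T)·exp[(E_T−E_S)/(RT)].
(E_T−E_S)/(RT) = (173−114)×10³/(8.314×603) = 59000/5013 = 11.77.
k_S/k_T = (1.25×10^6/3.40×10^10)·exp(11.77) = 3.676×10^-5 × 1.291×10^5 = 4.75.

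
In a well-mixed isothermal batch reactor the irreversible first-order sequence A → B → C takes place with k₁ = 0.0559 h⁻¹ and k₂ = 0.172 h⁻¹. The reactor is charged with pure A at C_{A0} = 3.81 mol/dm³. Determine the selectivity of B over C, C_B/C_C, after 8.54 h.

0.980

For first-order series with pure A initially, C_B(t) = k₁C_{A0}/(k₂−k₁)·(e^(−k₁t) − e^(−k₂t)).
e^(−k₁t) = e^(−0.0559×8.54) = e^(−0.4774) = 0.6204; e^(−k₂t) = e^(−1.469) = 0.2302.
C_B = 0.0559×3.81/(0.172−0.0559) × (0.6204−0.2302) = 1.834×0.3902 = 0.7158 mol/dm³.
C_A = C_{A0}e^(−k₁t) = 2.364 mol/dm³, so C_C = C_{A0}−C_A−C_B = 0.7304 mol/dm³; C_B/C_C = 0.980.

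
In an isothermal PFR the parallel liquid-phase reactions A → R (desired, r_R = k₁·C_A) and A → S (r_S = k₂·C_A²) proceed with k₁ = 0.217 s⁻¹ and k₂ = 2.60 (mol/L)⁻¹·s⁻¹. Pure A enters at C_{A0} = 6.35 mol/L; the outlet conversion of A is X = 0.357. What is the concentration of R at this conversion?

0.0363 mol/L

C_A = C_{A0}(1−X) = 4.083 mol/L.
Along a PFR/batch, dC_R/dC_A = −r_R/(r_R+r_S) = −k₁/(k₁+k₂·C_A).
Integrating from C_{A0} to C_A: C_R = (0.217/2.60)·ln[(0.217+2.60·6.35)/(0.217+2.60·4.08)] = 0.08346·ln(16.73/10.83) = 0.03626 mol/L.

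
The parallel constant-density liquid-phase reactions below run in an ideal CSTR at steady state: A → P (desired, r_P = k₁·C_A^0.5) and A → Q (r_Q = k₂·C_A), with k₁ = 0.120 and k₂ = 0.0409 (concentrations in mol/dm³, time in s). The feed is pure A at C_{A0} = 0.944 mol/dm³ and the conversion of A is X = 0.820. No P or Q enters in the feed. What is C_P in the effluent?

Exit C_A = C_{A0}(1−X) = 0.944×0.180 = 0.1699 mol/dm³.
In a CSTR the entire volume is at exit conditions, so r_P = 0.120×0.1699^0.5 = 0.04947 and r_Q = 0.0409×0.1699 = 0.006950.
Fraction of consumed A going to P: r_P/(r_P+r_Q) = 0.8768.
C_P = 0.8768·C_{A0}·X = 0.8768×0.944×0.820 = 0.679 mol/dm³.

0.679 mol/dm³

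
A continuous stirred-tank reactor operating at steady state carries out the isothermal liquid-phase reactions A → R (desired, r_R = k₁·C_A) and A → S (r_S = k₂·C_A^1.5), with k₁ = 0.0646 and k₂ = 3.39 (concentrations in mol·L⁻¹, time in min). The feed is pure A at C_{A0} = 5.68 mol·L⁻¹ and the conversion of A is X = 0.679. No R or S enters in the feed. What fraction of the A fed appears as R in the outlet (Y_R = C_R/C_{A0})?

0.00945

Exit C_A = C_{A0}(1−X) = 5.68×0.321 = 1.823 mol·L⁻¹.
In a CSTR the entire volume is at exit conditions, so r_R = 0.0646×1.823 = 0.1178 and r_S = 3.39×1.823^1.5 = 8.346.
Fraction of consumed A going to R: r_R/(r_R+r_S) = 0.01392.
C_R = 0.01392·C_{A0}·X = 0.01392×5.68×0.679 = 0.0537 mol·L⁻¹; Y_R = C_R/C_{A0} = 0.00945.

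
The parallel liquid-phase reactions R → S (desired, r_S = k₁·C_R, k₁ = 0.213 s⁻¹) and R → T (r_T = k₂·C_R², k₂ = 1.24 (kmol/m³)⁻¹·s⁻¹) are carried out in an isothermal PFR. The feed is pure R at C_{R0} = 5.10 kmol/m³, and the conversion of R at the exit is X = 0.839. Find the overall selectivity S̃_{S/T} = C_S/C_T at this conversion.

C_R = C_{R0}(1−X) = 0.8211 kmol/m³.
Along a PFR/batch, dC_S/dC_R = −r_S/(r_S+r_T) = −k₁/(k₁+k₂·C_R).
Integrating from C_{R0} to C_R: C_S = (0.213/1.24)·ln[(0.213+1.24·5.10)/(0.213+1.24·0.821)] = 0.1718·ln(6.537/1.231) = 0.2868 kmol/m³.
C_T = (C_{R0}−C_R)−C_S = 3.992 kmol/m³; S̃_{S/T} = 0.2868/3.992 = 0.0718.

0.0718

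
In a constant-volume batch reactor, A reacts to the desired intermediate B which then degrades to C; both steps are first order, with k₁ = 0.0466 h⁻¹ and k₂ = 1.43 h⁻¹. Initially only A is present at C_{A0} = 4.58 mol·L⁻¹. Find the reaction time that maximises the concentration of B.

The intermediate peaks when r₁ = r₂, i.e. k₁e^(−k₁t) = k₂e^(−k₂t), giving t_opt = ln(k₂/k₁)/(k₂−k₁).
= ln(1.43/0.0466)/(1.43−0.0466) = ln(30.69)/1.383 = 3.424/1.383 = 2.47 h.

2.47 h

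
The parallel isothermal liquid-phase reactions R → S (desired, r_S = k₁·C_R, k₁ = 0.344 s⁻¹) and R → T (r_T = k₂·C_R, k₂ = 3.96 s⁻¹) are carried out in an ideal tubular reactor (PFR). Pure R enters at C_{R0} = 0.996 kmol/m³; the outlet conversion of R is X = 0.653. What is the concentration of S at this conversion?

C_R = C_{R0}(1−X) = 0.3456 kmol/m³.
Both paths are first order in R, so the instantaneous fraction to S is constant: dC_S/d(−C_R) = k₁/(k₁+k₂) = 0.07993.
C_S = 0.07993·(C_{R0}−C_R) = 0.07993×0.6504 = 0.0520 kmol/m³.

0.0520 kmol/m³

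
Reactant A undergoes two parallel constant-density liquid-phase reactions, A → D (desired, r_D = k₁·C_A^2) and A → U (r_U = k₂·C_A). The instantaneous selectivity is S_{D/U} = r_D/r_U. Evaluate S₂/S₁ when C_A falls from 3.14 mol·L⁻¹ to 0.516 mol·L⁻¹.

S_{D/U} = (k₁/k₂)·C_A, so S₂/S₁ = (C_{A,2}/C_{A,1}).
= 0.516/3.14 = 0.164.
Selectivity toward D falls as C_A falls — high-concentration operation is favoured.

0.164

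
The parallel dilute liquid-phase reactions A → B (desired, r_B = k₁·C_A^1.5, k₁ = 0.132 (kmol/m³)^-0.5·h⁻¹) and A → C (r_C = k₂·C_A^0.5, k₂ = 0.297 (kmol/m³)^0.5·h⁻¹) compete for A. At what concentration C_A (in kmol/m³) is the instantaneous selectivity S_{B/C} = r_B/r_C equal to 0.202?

S_{B/C} = (k₁/k₂)·C_A ⇒ C_A = S·k₂/k₁.
= 0.202×0.297/0.132 = 0.454 kmol/m³.

0.454 kmol/m³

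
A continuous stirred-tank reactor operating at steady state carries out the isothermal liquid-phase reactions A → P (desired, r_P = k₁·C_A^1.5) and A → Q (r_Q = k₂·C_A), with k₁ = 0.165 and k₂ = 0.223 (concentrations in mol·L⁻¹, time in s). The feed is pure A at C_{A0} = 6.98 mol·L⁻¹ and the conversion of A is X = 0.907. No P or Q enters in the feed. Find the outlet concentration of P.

Exit C_A = C_{A0}(1−X) = 6.98×0.0930 = 0.6491 mol·L⁻¹.
A CSTR operates uniformly at the exit composition, giving r_P = 0.08630 and r_Q = 0.1448 (each k·C_A^n at C_A = 0.6491).
Fraction of consumed A going to P: r_P/(r_P+r_Q) = 0.3735.
C_P = 0.3735·C_{A0}·X = 0.3735×6.98×0.907 = 2.36 mol·L⁻¹.

2.36 mol·L⁻¹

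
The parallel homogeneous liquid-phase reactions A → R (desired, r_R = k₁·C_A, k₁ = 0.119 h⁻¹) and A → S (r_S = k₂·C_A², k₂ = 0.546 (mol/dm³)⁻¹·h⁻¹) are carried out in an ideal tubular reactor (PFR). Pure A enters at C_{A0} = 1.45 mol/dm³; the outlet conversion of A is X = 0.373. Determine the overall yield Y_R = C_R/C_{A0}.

0.0589

C_A = C_{A0}(1−X) = 0.9092 mol/dm³.
Along a PFR/batch, dC_R/dC_A = −r_R/(r_R+r_S) = −k₁/(k₁+k₂·C_A).
Integrating from C_{A0} to C_A: C_R = (0.119/0.546)·ln[(0.119+0.546·1.45)/(0.119+0.546·0.909)] = 0.2179·ln(0.9107/0.6154) = 0.08542 mol/dm³.
Y_R = C_R/C_{A0} = 0.08542/1.45 = 0.0589.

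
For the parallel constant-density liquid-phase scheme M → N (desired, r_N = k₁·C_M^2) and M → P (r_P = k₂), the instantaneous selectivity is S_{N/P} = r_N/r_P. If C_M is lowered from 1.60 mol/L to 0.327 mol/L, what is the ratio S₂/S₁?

S_{N/P} = (k₁/k₂)·C_M^2, so S₂/S₁ = (C_{M,2}/C_{M,1})^2.
= (0.327/1.60)^2 = (0.2044)^2 = 0.0418.
Selectivity toward N falls as C_M falls — high-concentration operation is favoured.

0.0418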